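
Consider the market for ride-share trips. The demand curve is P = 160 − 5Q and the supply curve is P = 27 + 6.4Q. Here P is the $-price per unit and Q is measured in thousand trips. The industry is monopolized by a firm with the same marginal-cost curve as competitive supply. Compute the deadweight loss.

$72.11 thousand

Competitive equilibrium: 160 − 5Q = 27 + 6.4Q → Q* = 11.6667, P* = 101.6667.
Marginal revenue: MR = 160 − 10Q. Set MR = MC: 160 − 10Q = 27 + 6.4Q → Q_m = 8.1098.
Price P_m = 160 − 5·8.1098 = 119.451; MC(Q_m) = 27 + 6.4·8.1098 = 78.9027.
Competitive Q* = 11.6667, so ΔQ = 3.5569; wedge = 119.451 − 78.9027 = 40.5483.
The triangle = ½ × 3.5569 × 40.5483 = $72.11 thousand.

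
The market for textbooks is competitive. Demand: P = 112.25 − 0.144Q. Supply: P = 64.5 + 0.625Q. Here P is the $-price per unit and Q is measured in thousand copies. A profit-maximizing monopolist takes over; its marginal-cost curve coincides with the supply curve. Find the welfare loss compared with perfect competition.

Competitive equilibrium: 112.25 − 0.144Q = 64.5 + 0.625Q → Q* = 62.0936, P* = 103.3085.
Marginal revenue: MR = 112.25 − 0.288Q. Set MR = MC: 112.25 − 0.288Q = 64.5 + 0.625Q → Q_m = 52.3001.
Price P_m = 112.25 − 0.144·52.3001 = 104.7188; MC(Q_m) = 64.5 + 0.625·52.3001 = 97.1876.
Competitive Q* = 62.0936, so ΔQ = 9.7935; wedge = 104.7188 − 97.1876 = 7.5312.
DWL = ½ × 9.7935 × 7.5312 = $36.88 thousand.

$36.88 thousand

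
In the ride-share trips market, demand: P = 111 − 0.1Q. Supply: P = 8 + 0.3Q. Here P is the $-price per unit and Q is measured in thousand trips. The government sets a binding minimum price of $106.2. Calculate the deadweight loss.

$8778.05 thousand

Competitive equilibrium: 111 − 0.1Q = 8 + 0.3Q → Q* = 257.5, P* = 85.25.
At the floor P = 106.2, quantity demanded = (111 − 106.2)/0.1 = 48.
Sellers' marginal cost at Q' = 48: 8 + 0.3·48 = 22.4.
ΔQ = 257.5 − 48 = 209.5; wedge = 106.2 − 22.4 = 83.8.
DWL = ½ × 209.5 × 83.8 = $8778.05 thousand.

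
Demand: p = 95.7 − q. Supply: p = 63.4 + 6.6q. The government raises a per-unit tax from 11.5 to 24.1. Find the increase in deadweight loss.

29.51

Competitive equilibrium: 95.7 − q = 63.4 + 6.6q → q* = 4.25, p* = 91.45.
For a per-unit tax t: Δq = t/7.6, so DWL = ½·t·(t/7.6) = t²/15.2.
At t = 11.5: DWL = 8.701. At t = 24.1: DWL = 38.211.
Increase = 38.211 − 8.701 = 29.51.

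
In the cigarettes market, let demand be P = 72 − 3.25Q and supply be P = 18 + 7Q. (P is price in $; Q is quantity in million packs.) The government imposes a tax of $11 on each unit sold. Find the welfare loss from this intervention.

Competitive equilibrium: 72 − 3.25Q = 18 + 7Q → Q* = 5.2683, P* = 54.878.
With the tax, the buyer price exceeds the seller price by 11: (72 − 3.25Q) − (18 + 7Q) = 11 → Q' = 4.1951.
ΔQ = 5.2683 − 4.1951 = 1.0732; the wedge equals the tax, 11.
DWL = ½ × 1.0732 × 11 = $5.90 million.

$5.90 million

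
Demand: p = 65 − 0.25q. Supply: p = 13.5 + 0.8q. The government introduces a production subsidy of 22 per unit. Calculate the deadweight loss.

230.48

Competitive equilibrium: 65 − 0.25q = 13.5 + 0.8q → q* = 49.0476, p* = 52.7381.
The subsidy lowers effective supply by 22: p = 0.8q − 8.5.
New quantity: 65 − 0.25q = 0.8q − 8.5 → q' = 70.
Overproduction Δq = 70 − 49.0476 = 20.9524; wedge = subsidy = 22.
DWL = ½ × 20.9524 × 22 = 230.48.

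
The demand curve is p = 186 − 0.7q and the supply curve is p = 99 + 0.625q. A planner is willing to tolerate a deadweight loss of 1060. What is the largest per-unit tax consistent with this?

53

Competitive equilibrium: 186 − 0.7q = 99 + 0.625q → q* = 65.6604, p* = 140.0377.
A tax t gives Δq = t/1.325 and wedge t, so DWL = t²/2.65.
t²/2.65 = 1060 → t² = 2809 → t = 53.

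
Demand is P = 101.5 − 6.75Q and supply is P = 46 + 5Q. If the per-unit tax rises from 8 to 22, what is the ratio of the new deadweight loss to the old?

Competitive equilibrium: 101.5 − 6.75Q = 46 + 5Q → Q* = 4.7234, P* = 69.617.
For a per-unit tax t: ΔQ = t/11.75, so DWL = ½·t·(t/11.75) = t²/23.5.
At t = 8: DWL = 2.723. At t = 22: DWL = 20.596.
Ratio = (22/8)² = 7.5625.

7.5625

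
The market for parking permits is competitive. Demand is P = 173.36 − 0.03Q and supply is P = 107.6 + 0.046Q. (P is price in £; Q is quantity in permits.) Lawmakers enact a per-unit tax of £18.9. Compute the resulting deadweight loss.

Competitive equilibrium: 173.36 − 0.03Q = 107.6 + 0.046Q → Q* = 865.2632, P* = 147.4021.
With the tax, the buyer price exceeds the seller price by 18.9: (173.36 − 0.03Q) − (107.6 + 0.046Q) = 18.9 → Q' = 616.5789.
ΔQ = 865.2632 − 616.5789 = 248.6843; the wedge equals the tax, 18.9.
The triangle = ½ × 248.6843 × 18.9 = £2350.07.

£2350.07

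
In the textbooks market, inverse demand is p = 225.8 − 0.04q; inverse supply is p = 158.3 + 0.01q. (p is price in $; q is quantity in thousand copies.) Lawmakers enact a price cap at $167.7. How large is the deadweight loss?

$4202.50 thousand

Competitive equilibrium: 225.8 − 0.04q = 158.3 + 0.01q → q* = 1350, p* = 171.8.
At the ceiling p = 167.7, quantity supplied = (167.7 − 158.3)/0.01 = 940.
Willingness to pay at q' = 940: 225.8 − 0.04·940 = 188.2.
Δq = 1350 − 940 = 410; wedge = 188.2 − 167.7 = 20.5.
DWL = ½ × 410 × 20.5 = $4202.50 thousand.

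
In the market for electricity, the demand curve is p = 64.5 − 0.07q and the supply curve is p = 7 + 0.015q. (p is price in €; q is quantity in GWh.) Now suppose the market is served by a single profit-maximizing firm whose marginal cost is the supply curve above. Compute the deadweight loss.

€3966.61

Competitive equilibrium: 64.5 − 0.07q = 7 + 0.015q → q* = 676.47059, p* = 17.14706.
Marginal revenue: MR = 64.5 − 0.14q. Set MR = MC: 64.5 − 0.14q = 7 + 0.015q → q_m = 370.96774.
Price p_m = 64.5 − 0.07·370.96774 = 38.53226; MC(q_m) = 7 + 0.015·370.96774 = 12.56452.
Competitive q* = 676.47059, so Δq = 305.50285; wedge = 38.53226 − 12.56452 = 25.96774.
Deadweight loss = ½ × 305.50285 × 25.96774 = €3966.61.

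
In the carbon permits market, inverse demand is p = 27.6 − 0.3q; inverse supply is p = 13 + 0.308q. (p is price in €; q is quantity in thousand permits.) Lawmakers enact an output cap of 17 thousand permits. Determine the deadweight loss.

Competitive equilibrium: 27.6 − 0.3q = 13 + 0.308q → q* = 24.0132, p* = 20.3961.
At q = 17: demand price = 27.6 − 0.3·17 = 22.5; supply price = 13 + 0.308·17 = 18.236.
Δq = 24.0132 − 17 = 7.0132; wedge = 22.5 − 18.236 = 4.264.
Deadweight loss = ½ × 7.0132 × 4.264 = €14.95 thousand.

€14.95 thousand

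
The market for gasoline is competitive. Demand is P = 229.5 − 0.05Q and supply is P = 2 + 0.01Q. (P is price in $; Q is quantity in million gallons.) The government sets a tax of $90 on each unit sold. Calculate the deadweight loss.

$67500 million

Competitive equilibrium: 229.5 − 0.05Q = 2 + 0.01Q → Q* = 3791.6667, P* = 39.9167.
With the tax, the buyer price exceeds the seller price by 90: (229.5 − 0.05Q) − (2 + 0.01Q) = 90 → Q' = 2291.6667.
ΔQ = 3791.6667 − 2291.6667 = 1500; the wedge equals the tax, 90.
Welfare loss = ½ × 1500 × 90 = $67500 million.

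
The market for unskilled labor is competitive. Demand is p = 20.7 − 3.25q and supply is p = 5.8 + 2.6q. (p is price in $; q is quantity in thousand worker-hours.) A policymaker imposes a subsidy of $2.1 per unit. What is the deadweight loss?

$0.38 thousand

Competitive equilibrium: 20.7 − 3.25q = 5.8 + 2.6q → q* = 2.547, p* = 12.4222.
The subsidy lowers effective supply by 2.1: p = 3.7 + 2.6q.
New quantity: 20.7 − 3.25q = 3.7 + 2.6q → q' = 2.906.
Overproduction Δq = 2.906 − 2.547 = 0.359; wedge = subsidy = 2.1.
DWL = ½ × 0.359 × 2.1 = $0.38 thousand.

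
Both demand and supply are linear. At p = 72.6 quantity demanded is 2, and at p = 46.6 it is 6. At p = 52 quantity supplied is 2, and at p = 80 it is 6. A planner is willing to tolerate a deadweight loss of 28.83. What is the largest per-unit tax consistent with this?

Demand slope = (46.6 − 72.6)/(6 − 2) = −6.5, so p = 85.6 − 6.5q.
Supply slope = (80 − 52)/(6 − 2) = 7, so p = 38 + 7q.
Competitive equilibrium: 85.6 − 6.5q = 38 + 7q → q* = 3.5259, p* = 62.6815.
A tax t gives Δq = t/13.5 and wedge t, so DWL = t²/27.
t²/27 = 28.83 → t² = 778.41 → t = 27.9.

27.9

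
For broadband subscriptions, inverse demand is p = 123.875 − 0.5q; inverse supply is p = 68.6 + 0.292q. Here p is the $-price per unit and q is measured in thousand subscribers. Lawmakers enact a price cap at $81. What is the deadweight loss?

Competitive equilibrium: 123.875 − 0.5q = 68.6 + 0.292q → q* = 69.79167, p* = 88.97917.
At the ceiling p = 81, quantity supplied = (81 − 68.6)/0.292 = 42.46575.
Willingness to pay at q' = 42.46575: 123.875 − 0.5·42.46575 = 102.64213.
Δq = 69.79167 − 42.46575 = 27.32592; wedge = 102.64213 − 81 = 21.64213.
The triangle = ½ × 27.32592 × 21.64213 = $295.70 thousand.

$295.70 thousand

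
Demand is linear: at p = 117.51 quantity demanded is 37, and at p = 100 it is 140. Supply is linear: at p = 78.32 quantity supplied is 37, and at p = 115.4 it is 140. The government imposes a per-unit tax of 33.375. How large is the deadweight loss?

1050.84

Demand slope = (100 − 117.51)/(140 − 37) = −0.17, so p = 123.8 − 0.17q.
Supply slope = (115.4 − 78.32)/(140 − 37) = 0.36, so p = 65 + 0.36q.
Competitive equilibrium: 123.8 − 0.17q = 65 + 0.36q → q* = 110.9434, p* = 104.9396.
With the tax, the buyer price exceeds the seller price by 33.375: (123.8 − 0.17q) − (65 + 0.36q) = 33.375 → q' = 47.9717.
Δq = 110.9434 − 47.9717 = 62.9717; the wedge equals the tax, 33.375.
DWL = ½ × 62.9717 × 33.375 = 1050.84.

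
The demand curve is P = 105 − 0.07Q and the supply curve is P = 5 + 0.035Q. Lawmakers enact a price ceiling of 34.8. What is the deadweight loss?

Competitive equilibrium: 105 − 0.07Q = 5 + 0.035Q → Q* = 952.381, P* = 38.3333.
At the ceiling P = 34.8, quantity supplied = (34.8 − 5)/0.035 = 851.4286.
Willingness to pay at Q' = 851.4286: 105 − 0.07·851.4286 = 45.4.
ΔQ = 952.381 − 851.4286 = 100.9524; wedge = 45.4 − 34.8 = 10.6.
Deadweight loss = ½ × 100.9524 × 10.6 = 535.05.

535.05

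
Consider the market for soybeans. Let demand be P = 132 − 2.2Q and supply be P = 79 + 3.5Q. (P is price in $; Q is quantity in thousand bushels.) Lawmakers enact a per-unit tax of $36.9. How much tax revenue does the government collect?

Competitive equilibrium: 132 − 2.2Q = 79 + 3.5Q → Q* = 9.2982, P* = 111.5439.
With the tax, the buyer price exceeds the seller price by 36.9: (132 − 2.2Q) − (79 + 3.5Q) = 36.9 → Q' = 2.8246.
Tax revenue = 36.9 × 2.8246 = $104.23 thousand.

$104.23 thousand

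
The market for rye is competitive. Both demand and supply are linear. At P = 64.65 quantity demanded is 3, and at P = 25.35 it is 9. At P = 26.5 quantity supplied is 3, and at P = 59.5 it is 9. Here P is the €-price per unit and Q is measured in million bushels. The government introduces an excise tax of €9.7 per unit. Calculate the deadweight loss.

€3.90 million

Demand slope = (25.35 − 64.65)/(9 − 3) = −6.55, so P = 84.3 − 6.55Q.
Supply slope = (59.5 − 26.5)/(9 − 3) = 5.5, so P = 10 + 5.5Q.
Competitive equilibrium: 84.3 − 6.55Q = 10 + 5.5Q → Q* = 6.166, P* = 43.9129.
With the tax, the buyer price exceeds the seller price by 9.7: (84.3 − 6.55Q) − (10 + 5.5Q) = 9.7 → Q' = 5.361.
ΔQ = 6.166 − 5.361 = 0.805; the wedge equals the tax, 9.7.
The triangle = ½ × 0.805 × 9.7 = €3.90 million.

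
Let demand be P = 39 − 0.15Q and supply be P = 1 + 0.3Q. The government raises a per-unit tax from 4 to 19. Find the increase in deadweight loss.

383.33

Competitive equilibrium: 39 − 0.15Q = 1 + 0.3Q → Q* = 84.4444, P* = 26.3333.
For a per-unit tax t: ΔQ = t/0.45, so DWL = ½·t·(t/0.45) = t²/0.9.
At t = 4: DWL = 17.778. At t = 19: DWL = 401.111.
Increase = 401.111 − 17.778 = 383.33.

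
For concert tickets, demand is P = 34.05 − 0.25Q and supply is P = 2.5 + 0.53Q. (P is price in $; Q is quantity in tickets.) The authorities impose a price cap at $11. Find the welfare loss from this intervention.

$232.40

Competitive equilibrium: 34.05 − 0.25Q = 2.5 + 0.53Q → Q* = 40.4487, P* = 23.9378.
At the ceiling P = 11, quantity supplied = (11 − 2.5)/0.53 = 16.0377.
Willingness to pay at Q' = 16.0377: 34.05 − 0.25·16.0377 = 30.0406.
ΔQ = 40.4487 − 16.0377 = 24.411; wedge = 30.0406 − 11 = 19.0406.
Deadweight loss = ½ × 24.411 × 19.0406 = $232.40.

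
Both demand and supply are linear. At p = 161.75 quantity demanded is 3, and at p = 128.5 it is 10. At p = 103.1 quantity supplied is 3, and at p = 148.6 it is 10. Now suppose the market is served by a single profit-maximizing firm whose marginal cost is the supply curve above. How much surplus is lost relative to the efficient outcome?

33.44

Demand slope = (128.5 − 161.75)/(10 − 3) = −4.75, so p = 176 − 4.75q.
Supply slope = (148.6 − 103.1)/(10 − 3) = 6.5, so p = 83.6 + 6.5q.
Competitive equilibrium: 176 − 4.75q = 83.6 + 6.5q → q* = 8.2133, p* = 136.9867.
Marginal revenue: MR = 176 − 9.5q. Set MR = MC: 176 − 9.5q = 83.6 + 6.5q → q_m = 5.775.
Price p_m = 176 − 4.75·5.775 = 148.5688; MC(q_m) = 83.6 + 6.5·5.775 = 121.1375.
Competitive q* = 8.2133, so Δq = 2.4383; wedge = 148.5688 − 121.1375 = 27.4313.
The triangle = ½ × 2.4383 × 27.4313 = 33.44.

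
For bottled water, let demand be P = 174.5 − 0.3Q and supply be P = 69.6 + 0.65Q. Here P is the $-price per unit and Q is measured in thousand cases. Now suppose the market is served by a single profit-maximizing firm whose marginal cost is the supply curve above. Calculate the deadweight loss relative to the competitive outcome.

$333.60 thousand

Competitive equilibrium: 174.5 − 0.3Q = 69.6 + 0.65Q → Q* = 110.4211, P* = 141.3737.
Marginal revenue: MR = 174.5 − 0.6Q. Set MR = MC: 174.5 − 0.6Q = 69.6 + 0.65Q → Q_m = 83.92.
Price P_m = 174.5 − 0.3·83.92 = 149.324; MC(Q_m) = 69.6 + 0.65·83.92 = 124.148.
Competitive Q* = 110.4211, so ΔQ = 26.5011; wedge = 149.324 − 124.148 = 25.176.
DWL = ½ × 26.5011 × 25.176 = $333.60 thousand.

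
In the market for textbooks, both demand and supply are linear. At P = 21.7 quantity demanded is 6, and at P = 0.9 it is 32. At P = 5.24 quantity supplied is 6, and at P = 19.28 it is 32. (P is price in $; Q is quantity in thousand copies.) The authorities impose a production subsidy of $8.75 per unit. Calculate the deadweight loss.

Demand slope = (0.9 − 21.7)/(32 − 6) = −0.8, so P = 26.5 − 0.8Q.
Supply slope = (19.28 − 5.24)/(32 − 6) = 0.54, so P = 2 + 0.54Q.
Competitive equilibrium: 26.5 − 0.8Q = 2 + 0.54Q → Q* = 18.2836, P* = 11.8731.
The subsidy lowers effective supply by 8.75: P = 0.54Q − 6.75.
New quantity: 26.5 − 0.8Q = 0.54Q − 6.75 → Q' = 24.8134.
Overproduction ΔQ = 24.8134 − 18.2836 = 6.5298; wedge = subsidy = 8.75.
Deadweight loss = ½ × 6.5298 × 8.75 = $28.57 thousand.

$28.57 thousand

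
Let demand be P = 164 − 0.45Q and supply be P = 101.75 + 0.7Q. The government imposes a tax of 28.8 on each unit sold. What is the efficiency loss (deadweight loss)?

360.63

Competitive equilibrium: 164 − 0.45Q = 101.75 + 0.7Q → Q* = 54.13043, P* = 139.6413.
With the tax, the buyer price exceeds the seller price by 28.8: (164 − 0.45Q) − (101.75 + 0.7Q) = 28.8 → Q' = 29.08696.
ΔQ = 54.13043 − 29.08696 = 25.04347; the wedge equals the tax, 28.8.
Welfare loss = ½ × 25.04347 × 28.8 = 360.63.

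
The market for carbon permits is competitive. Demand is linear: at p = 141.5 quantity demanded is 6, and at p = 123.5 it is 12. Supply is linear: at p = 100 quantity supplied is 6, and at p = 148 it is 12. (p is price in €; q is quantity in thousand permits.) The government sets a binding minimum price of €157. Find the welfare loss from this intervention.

€439.52 thousand

Demand slope = (123.5 − 141.5)/(12 − 6) = −3, so p = 159.5 − 3q.
Supply slope = (148 − 100)/(12 − 6) = 8, so p = 52 + 8q.
Competitive equilibrium: 159.5 − 3q = 52 + 8q → q* = 9.7727, p* = 130.1818.
At the floor p = 157, quantity demanded = (159.5 − 157)/3 = 0.8333.
Sellers' marginal cost at q' = 0.8333: 52 + 8·0.8333 = 58.6664.
Δq = 9.7727 − 0.8333 = 8.9394; wedge = 157 − 58.6664 = 98.3336.
Welfare loss = ½ × 8.9394 × 98.3336 = €439.52 thousand.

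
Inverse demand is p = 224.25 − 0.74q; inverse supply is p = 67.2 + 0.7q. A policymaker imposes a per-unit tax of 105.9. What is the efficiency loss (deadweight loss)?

3894.03

Competitive equilibrium: 224.25 − 0.74q = 67.2 + 0.7q → q* = 109.0625, p* = 143.5438.
With the tax, the buyer price exceeds the seller price by 105.9: (224.25 − 0.74q) − (67.2 + 0.7q) = 105.9 → q' = 35.5208.
Δq = 109.0625 − 35.5208 = 73.5417; the wedge equals the tax, 105.9.
DWL = ½ × 73.5417 × 105.9 = 3894.03.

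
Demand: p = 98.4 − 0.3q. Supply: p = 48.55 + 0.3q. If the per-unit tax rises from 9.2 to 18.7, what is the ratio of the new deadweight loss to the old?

4.131

Competitive equilibrium: 98.4 − 0.3q = 48.55 + 0.3q → q* = 83.0833, p* = 73.475.
For a per-unit tax t: Δq = t/0.6, so DWL = ½·t·(t/0.6) = t²/1.2.
At t = 9.2: DWL = 70.533. At t = 18.7: DWL = 291.408.
Ratio = (18.7/9.2)² = 4.131.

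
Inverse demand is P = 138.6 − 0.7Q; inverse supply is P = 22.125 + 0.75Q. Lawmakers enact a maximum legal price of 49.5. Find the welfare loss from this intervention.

1392.62

Competitive equilibrium: 138.6 − 0.7Q = 22.125 + 0.75Q → Q* = 80.3276, P* = 82.3707.
At the ceiling P = 49.5, quantity supplied = (49.5 − 22.125)/0.75 = 36.5.
Willingness to pay at Q' = 36.5: 138.6 − 0.7·36.5 = 113.05.
ΔQ = 80.3276 − 36.5 = 43.8276; wedge = 113.05 − 49.5 = 63.55.
Welfare loss = ½ × 43.8276 × 63.55 = 1392.62.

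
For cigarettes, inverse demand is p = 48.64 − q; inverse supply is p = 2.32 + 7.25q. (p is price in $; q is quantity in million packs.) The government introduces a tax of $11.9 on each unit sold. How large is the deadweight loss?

$8.58 million

Competitive equilibrium: 48.64 − q = 2.32 + 7.25q → q* = 5.6145, p* = 43.0255.
With the tax, the buyer price exceeds the seller price by 11.9: (48.64 − q) − (2.32 + 7.25q) = 11.9 → q' = 4.1721.
Δq = 5.6145 − 4.1721 = 1.4424; the wedge equals the tax, 11.9.
The triangle = ½ × 1.4424 × 11.9 = $8.58 million.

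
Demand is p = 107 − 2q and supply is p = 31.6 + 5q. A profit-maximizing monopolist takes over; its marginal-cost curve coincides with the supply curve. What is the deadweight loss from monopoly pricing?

20.05

Competitive equilibrium: 107 − 2q = 31.6 + 5q → q* = 10.7714, p* = 85.4571.
Marginal revenue: MR = 107 − 4q. Set MR = MC: 107 − 4q = 31.6 + 5q → q_m = 8.3778.
Price p_m = 107 − 2·8.3778 = 90.2444; MC(q_m) = 31.6 + 5·8.3778 = 73.489.
Competitive q* = 10.7714, so Δq = 2.3936; wedge = 90.2444 − 73.489 = 16.7554.
The triangle = ½ × 2.3936 × 16.7554 = 20.05.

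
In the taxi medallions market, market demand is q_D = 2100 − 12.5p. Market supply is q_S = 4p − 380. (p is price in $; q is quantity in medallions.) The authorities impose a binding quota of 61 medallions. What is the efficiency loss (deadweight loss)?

In inverse form: demand p = 168 − 0.08q, supply p = 95 + 0.25q.
Competitive equilibrium: 168 − 0.08q = 95 + 0.25q → q* = 221.2121, p* = 150.303.
At q = 61: demand price = 168 − 0.08·61 = 163.12; supply price = 95 + 0.25·61 = 110.25.
Δq = 221.2121 − 61 = 160.2121; wedge = 163.12 − 110.25 = 52.87.
The triangle = ½ × 160.2121 × 52.87 = $4235.21.

$4235.21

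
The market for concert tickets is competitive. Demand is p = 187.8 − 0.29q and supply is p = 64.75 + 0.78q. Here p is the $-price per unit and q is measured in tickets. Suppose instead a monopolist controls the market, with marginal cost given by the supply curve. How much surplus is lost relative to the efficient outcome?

$321.71

Competitive equilibrium: 187.8 − 0.29q = 64.75 + 0.78q → q* = 115, p* = 154.45.
Marginal revenue: MR = 187.8 − 0.58q. Set MR = MC: 187.8 − 0.58q = 64.75 + 0.78q → q_m = 90.4779.
Price p_m = 187.8 − 0.29·90.4779 = 161.5614; MC(q_m) = 64.75 + 0.78·90.4779 = 135.3228.
Competitive q* = 115, so Δq = 24.5221; wedge = 161.5614 − 135.3228 = 26.2386.
DWL = ½ × 24.5221 × 26.2386 = $321.71.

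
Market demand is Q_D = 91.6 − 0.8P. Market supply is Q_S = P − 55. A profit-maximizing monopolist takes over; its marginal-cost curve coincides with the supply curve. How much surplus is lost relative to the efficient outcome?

In inverse form: demand P = 114.5 − 1.25Q, supply P = 55 + Q.
Competitive equilibrium: 114.5 − 1.25Q = 55 + Q → Q* = 26.4444, P* = 81.4444.
Marginal revenue: MR = 114.5 − 2.5Q. Set MR = MC: 114.5 − 2.5Q = 55 + Q → Q_m = 17.
Price P_m = 114.5 − 1.25·17 = 93.25; MC(Q_m) = 55 + 1·17 = 72.
Competitive Q* = 26.4444, so ΔQ = 9.4444; wedge = 93.25 − 72 = 21.25.
The triangle = ½ × 9.4444 × 21.25 = 100.35.

100.35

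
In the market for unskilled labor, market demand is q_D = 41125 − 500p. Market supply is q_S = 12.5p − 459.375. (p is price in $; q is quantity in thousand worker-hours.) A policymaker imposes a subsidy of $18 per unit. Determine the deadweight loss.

In inverse form: demand p = 82.25 − 0.002q, supply p = 36.75 + 0.08q.
Competitive equilibrium: 82.25 − 0.002q = 36.75 + 0.08q → q* = 554.878, p* = 81.1402.
The subsidy lowers effective supply by 18: p = 18.75 + 0.08q.
New quantity: 82.25 − 0.002q = 18.75 + 0.08q → q' = 774.3902.
Overproduction Δq = 774.3902 − 554.878 = 219.5122; wedge = subsidy = 18.
Deadweight loss = ½ × 219.5122 × 18 = $1975.61 thousand.

$1975.61 thousand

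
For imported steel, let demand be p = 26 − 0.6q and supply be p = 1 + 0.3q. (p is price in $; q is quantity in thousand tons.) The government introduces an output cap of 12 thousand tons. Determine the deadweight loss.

$112.02 thousand

Competitive equilibrium: 26 − 0.6q = 1 + 0.3q → q* = 27.7778, p* = 9.3333.
At q = 12: demand price = 26 − 0.6·12 = 18.8; supply price = 1 + 0.3·12 = 4.6.
Δq = 27.7778 − 12 = 15.7778; wedge = 18.8 − 4.6 = 14.2.
Deadweight loss = ½ × 15.7778 × 14.2 = $112.02 thousand.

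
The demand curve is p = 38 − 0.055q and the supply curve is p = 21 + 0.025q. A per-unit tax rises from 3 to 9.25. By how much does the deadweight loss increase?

478.52

Competitive equilibrium: 38 − 0.055q = 21 + 0.025q → q* = 212.5, p* = 26.3125.
For a per-unit tax t: Δq = t/0.08, so DWL = ½·t·(t/0.08) = t²/0.16.
At t = 3: DWL = 56.25. At t = 9.25: DWL = 534.766.
Increase = 534.766 − 56.25 = 478.52.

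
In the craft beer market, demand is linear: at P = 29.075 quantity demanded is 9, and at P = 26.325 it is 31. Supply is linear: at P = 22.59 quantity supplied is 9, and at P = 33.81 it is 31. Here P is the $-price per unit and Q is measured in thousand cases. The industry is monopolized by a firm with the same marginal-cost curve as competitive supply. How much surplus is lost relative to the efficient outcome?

$3.17 thousand

Demand slope = (26.325 − 29.075)/(31 − 9) = −0.125, so P = 30.2 − 0.125Q.
Supply slope = (33.81 − 22.59)/(31 − 9) = 0.51, so P = 18 + 0.51Q.
Competitive equilibrium: 30.2 − 0.125Q = 18 + 0.51Q → Q* = 19.2126, P* = 27.7984.
Marginal revenue: MR = 30.2 − 0.25Q. Set MR = MC: 30.2 − 0.25Q = 18 + 0.51Q → Q_m = 16.0526.
Price P_m = 30.2 − 0.125·16.0526 = 28.1934; MC(Q_m) = 18 + 0.51·16.0526 = 26.1868.
Competitive Q* = 19.2126, so ΔQ = 3.16; wedge = 28.1934 − 26.1868 = 2.0066.
DWL = ½ × 3.16 × 2.0066 = $3.17 thousand.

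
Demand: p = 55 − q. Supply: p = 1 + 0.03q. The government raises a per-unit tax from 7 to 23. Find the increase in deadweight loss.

Competitive equilibrium: 55 − q = 1 + 0.03q → q* = 52.4272, p* = 2.5728.
For a per-unit tax t: Δq = t/1.03, so DWL = ½·t·(t/1.03) = t²/2.06.
At t = 7: DWL = 23.786. At t = 23: DWL = 256.796.
Increase = 256.796 − 23.786 = 233.01.

233.01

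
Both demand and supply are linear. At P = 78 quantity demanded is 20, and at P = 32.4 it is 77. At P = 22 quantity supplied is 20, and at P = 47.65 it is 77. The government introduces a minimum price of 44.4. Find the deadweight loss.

4.90

Demand slope = (32.4 − 78)/(77 − 20) = −0.8, so P = 94 − 0.8Q.
Supply slope = (47.65 − 22)/(77 − 20) = 0.45, so P = 13 + 0.45Q.
Competitive equilibrium: 94 − 0.8Q = 13 + 0.45Q → Q* = 64.8, P* = 42.16.
At the floor P = 44.4, quantity demanded = (94 − 44.4)/0.8 = 62.
Sellers' marginal cost at Q' = 62: 13 + 0.45·62 = 40.9.
ΔQ = 64.8 − 62 = 2.8; wedge = 44.4 − 40.9 = 3.5.
Welfare loss = ½ × 2.8 × 3.5 = 4.90.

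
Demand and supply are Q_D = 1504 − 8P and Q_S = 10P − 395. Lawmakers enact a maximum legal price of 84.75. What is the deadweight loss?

4843.83

In inverse form: demand P = 188 − 0.125Q, supply P = 39.5 + 0.1Q.
Competitive equilibrium: 188 − 0.125Q = 39.5 + 0.1Q → Q* = 660, P* = 105.5.
At the ceiling P = 84.75, quantity supplied = (84.75 − 39.5)/0.1 = 452.5.
Willingness to pay at Q' = 452.5: 188 − 0.125·452.5 = 131.4375.
ΔQ = 660 − 452.5 = 207.5; wedge = 131.4375 − 84.75 = 46.6875.
DWL = ½ × 207.5 × 46.6875 = 4843.83.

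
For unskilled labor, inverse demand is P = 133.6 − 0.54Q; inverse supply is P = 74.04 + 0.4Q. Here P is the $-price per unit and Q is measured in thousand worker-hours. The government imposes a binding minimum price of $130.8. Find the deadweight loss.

Competitive equilibrium: 133.6 − 0.54Q = 74.04 + 0.4Q → Q* = 63.3617, P* = 99.3847.
At the floor P = 130.8, quantity demanded = (133.6 − 130.8)/0.54 = 5.1852.
Sellers' marginal cost at Q' = 5.1852: 74.04 + 0.4·5.1852 = 76.1141.
ΔQ = 63.3617 − 5.1852 = 58.1765; wedge = 130.8 − 76.1141 = 54.6859.
Deadweight loss = ½ × 58.1765 × 54.6859 = $1590.72 thousand.

$1590.72 thousand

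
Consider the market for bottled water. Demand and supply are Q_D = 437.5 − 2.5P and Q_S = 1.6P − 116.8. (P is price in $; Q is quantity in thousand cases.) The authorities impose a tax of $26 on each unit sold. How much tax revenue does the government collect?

$1927.80 thousand

In inverse form: demand P = 175 − 0.4Q, supply P = 73 + 0.625Q.
Competitive equilibrium: 175 − 0.4Q = 73 + 0.625Q → Q* = 99.5122, P* = 135.1951.
With the tax, the buyer price exceeds the seller price by 26: (175 − 0.4Q) − (73 + 0.625Q) = 26 → Q' = 74.1463.
Tax revenue = 26 × 74.1463 = $1927.80 thousand.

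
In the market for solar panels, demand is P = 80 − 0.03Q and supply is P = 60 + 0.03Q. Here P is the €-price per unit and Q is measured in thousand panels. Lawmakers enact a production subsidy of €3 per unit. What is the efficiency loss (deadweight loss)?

Competitive equilibrium: 80 − 0.03Q = 60 + 0.03Q → Q* = 333.3333, P* = 70.
The subsidy lowers effective supply by 3: P = 57 + 0.03Q.
New quantity: 80 − 0.03Q = 57 + 0.03Q → Q' = 383.3333.
Overproduction ΔQ = 383.3333 − 333.3333 = 50; wedge = subsidy = 3.
The triangle = ½ × 50 × 3 = €75 thousand.

€75 thousand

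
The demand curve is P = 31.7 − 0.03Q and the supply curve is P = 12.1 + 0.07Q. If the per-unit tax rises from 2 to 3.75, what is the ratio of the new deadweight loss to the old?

3.516

Competitive equilibrium: 31.7 − 0.03Q = 12.1 + 0.07Q → Q* = 196, P* = 25.82.
For a per-unit tax t: ΔQ = t/0.1, so DWL = ½·t·(t/0.1) = t²/0.2.
At t = 2: DWL = 20. At t = 3.75: DWL = 70.3125.
Ratio = (3.75/2)² = 3.516.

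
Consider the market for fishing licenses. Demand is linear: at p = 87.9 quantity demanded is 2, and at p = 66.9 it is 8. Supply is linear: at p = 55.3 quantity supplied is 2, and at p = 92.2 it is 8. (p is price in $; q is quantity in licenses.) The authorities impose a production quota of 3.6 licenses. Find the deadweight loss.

$15.26

Demand slope = (66.9 − 87.9)/(8 − 2) = −3.5, so p = 94.9 − 3.5q.
Supply slope = (92.2 − 55.3)/(8 − 2) = 6.15, so p = 43 + 6.15q.
Competitive equilibrium: 94.9 − 3.5q = 43 + 6.15q → q* = 5.3782, p* = 76.0762.
At q = 3.6: demand price = 94.9 − 3.5·3.6 = 82.3; supply price = 43 + 6.15·3.6 = 65.14.
Δq = 5.3782 − 3.6 = 1.7782; wedge = 82.3 − 65.14 = 17.16.
Deadweight loss = ½ × 1.7782 × 17.16 = $15.26.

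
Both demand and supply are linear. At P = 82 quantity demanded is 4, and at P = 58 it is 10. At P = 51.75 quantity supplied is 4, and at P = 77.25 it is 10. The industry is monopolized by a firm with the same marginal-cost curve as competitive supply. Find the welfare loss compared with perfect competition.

Demand slope = (58 − 82)/(10 − 4) = −4, so P = 98 − 4Q.
Supply slope = (77.25 − 51.75)/(10 − 4) = 4.25, so P = 34.75 + 4.25Q.
Competitive equilibrium: 98 − 4Q = 34.75 + 4.25Q → Q* = 7.6667, P* = 67.3333.
Marginal revenue: MR = 98 − 8Q. Set MR = MC: 98 − 8Q = 34.75 + 4.25Q → Q_m = 5.1633.
Price P_m = 98 − 4·5.1633 = 77.3468; MC(Q_m) = 34.75 + 4.25·5.1633 = 56.694.
Competitive Q* = 7.6667, so ΔQ = 2.5034; wedge = 77.3468 − 56.694 = 20.6528.
Deadweight loss = ½ × 2.5034 × 20.6528 = 25.85.

25.85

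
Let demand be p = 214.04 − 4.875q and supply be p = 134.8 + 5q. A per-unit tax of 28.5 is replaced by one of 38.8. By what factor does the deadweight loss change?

Competitive equilibrium: 214.04 − 4.875q = 134.8 + 5q → q* = 8.0243, p* = 174.9215.
For a per-unit tax t: Δq = t/9.875, so DWL = ½·t·(t/9.875) = t²/19.75.
At t = 28.5: DWL = 41.127. At t = 38.8: DWL = 76.225.
Ratio = (38.8/28.5)² = 1.853.

1.853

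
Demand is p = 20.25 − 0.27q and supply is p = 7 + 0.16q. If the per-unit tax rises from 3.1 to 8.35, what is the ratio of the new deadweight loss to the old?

7.255

Competitive equilibrium: 20.25 − 0.27q = 7 + 0.16q → q* = 30.814, p* = 11.9302.
For a per-unit tax t: Δq = t/0.43, so DWL = ½·t·(t/0.43) = t²/0.86.
At t = 3.1: DWL = 11.174. At t = 8.35: DWL = 81.073.
Ratio = (8.35/3.1)² = 7.255.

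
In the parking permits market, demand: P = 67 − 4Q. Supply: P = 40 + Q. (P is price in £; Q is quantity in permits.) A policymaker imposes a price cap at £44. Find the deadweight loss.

Competitive equilibrium: 67 − 4Q = 40 + Q → Q* = 5.4, P* = 45.4.
At the ceiling P = 44, quantity supplied = (44 − 40)/1 = 4.
Willingness to pay at Q' = 4: 67 − 4·4 = 51.
ΔQ = 5.4 − 4 = 1.4; wedge = 51 − 44 = 7.
The triangle = ½ × 1.4 × 7 = £4.90.

£4.90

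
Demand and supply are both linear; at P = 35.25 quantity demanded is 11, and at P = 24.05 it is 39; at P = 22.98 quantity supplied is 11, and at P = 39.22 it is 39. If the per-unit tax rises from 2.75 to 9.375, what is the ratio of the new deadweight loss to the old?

Demand slope = (24.05 − 35.25)/(39 − 11) = −0.4, so P = 39.65 − 0.4Q.
Supply slope = (39.22 − 22.98)/(39 − 11) = 0.58, so P = 16.6 + 0.58Q.
Competitive equilibrium: 39.65 − 0.4Q = 16.6 + 0.58Q → Q* = 23.5204, P* = 30.2418.
For a per-unit tax t: ΔQ = t/0.98, so DWL = ½·t·(t/0.98) = t²/1.96.
At t = 2.75: DWL = 3.858. At t = 9.375: DWL = 44.842.
Ratio = (9.375/2.75)² = 11.622.

11.622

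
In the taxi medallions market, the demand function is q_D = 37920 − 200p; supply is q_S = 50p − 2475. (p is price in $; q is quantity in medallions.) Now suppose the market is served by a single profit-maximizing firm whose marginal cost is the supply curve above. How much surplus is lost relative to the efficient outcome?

In inverse form: demand p = 189.6 − 0.005q, supply p = 49.5 + 0.02q.
Competitive equilibrium: 189.6 − 0.005q = 49.5 + 0.02q → q* = 5604, p* = 161.58.
Marginal revenue: MR = 189.6 − 0.01q. Set MR = MC: 189.6 − 0.01q = 49.5 + 0.02q → q_m = 4670.
Price p_m = 189.6 − 0.005·4670 = 166.25; MC(q_m) = 49.5 + 0.02·4670 = 142.9.
Competitive q* = 5604, so Δq = 934; wedge = 166.25 − 142.9 = 23.35.
Deadweight loss = ½ × 934 × 23.35 = $10904.45.

$10904.45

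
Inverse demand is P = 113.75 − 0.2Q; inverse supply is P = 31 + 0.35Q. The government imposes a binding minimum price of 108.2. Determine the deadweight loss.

4140.51

Competitive equilibrium: 113.75 − 0.2Q = 31 + 0.35Q → Q* = 150.4545, P* = 83.6591.
At the floor P = 108.2, quantity demanded = (113.75 − 108.2)/0.2 = 27.75.
Sellers' marginal cost at Q' = 27.75: 31 + 0.35·27.75 = 40.7125.
ΔQ = 150.4545 − 27.75 = 122.7045; wedge = 108.2 − 40.7125 = 67.4875.
Welfare loss = ½ × 122.7045 × 67.4875 = 4140.51.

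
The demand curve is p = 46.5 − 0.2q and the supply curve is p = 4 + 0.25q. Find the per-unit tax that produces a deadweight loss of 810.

Competitive equilibrium: 46.5 − 0.2q = 4 + 0.25q → q* = 94.4444, p* = 27.6111.
A tax t gives Δq = t/0.45 and wedge t, so DWL = t²/0.9.
t²/0.9 = 810 → t² = 729 → t = 27.

27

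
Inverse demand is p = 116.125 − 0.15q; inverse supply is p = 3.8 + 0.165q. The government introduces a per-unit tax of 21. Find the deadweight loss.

Competitive equilibrium: 116.125 − 0.15q = 3.8 + 0.165q → q* = 356.5873, p* = 62.6369.
With the tax, the buyer price exceeds the seller price by 21: (116.125 − 0.15q) − (3.8 + 0.165q) = 21 → q' = 289.9206.
Δq = 356.5873 − 289.9206 = 66.6667; the wedge equals the tax, 21.
Deadweight loss = ½ × 66.6667 × 21 = 700.

700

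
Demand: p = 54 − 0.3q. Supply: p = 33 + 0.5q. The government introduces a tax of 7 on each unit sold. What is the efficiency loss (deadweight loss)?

Competitive equilibrium: 54 − 0.3q = 33 + 0.5q → q* = 26.25, p* = 46.125.
With the tax, the buyer price exceeds the seller price by 7: (54 − 0.3q) − (33 + 0.5q) = 7 → q' = 17.5.
Δq = 26.25 − 17.5 = 8.75; the wedge equals the tax, 7.
The triangle = ½ × 8.75 × 7 = 30.625.

30.625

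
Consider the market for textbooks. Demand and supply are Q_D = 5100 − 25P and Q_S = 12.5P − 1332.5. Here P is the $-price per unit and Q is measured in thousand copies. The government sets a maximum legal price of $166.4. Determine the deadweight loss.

In inverse form: demand P = 204 − 0.04Q, supply P = 106.6 + 0.08Q.
Competitive equilibrium: 204 − 0.04Q = 106.6 + 0.08Q → Q* = 811.6667, P* = 171.5333.
At the ceiling P = 166.4, quantity supplied = (166.4 − 106.6)/0.08 = 747.5.
Willingness to pay at Q' = 747.5: 204 − 0.04·747.5 = 174.1.
ΔQ = 811.6667 − 747.5 = 64.1667; wedge = 174.1 − 166.4 = 7.7.
Welfare loss = ½ × 64.1667 × 7.7 = $247.04 thousand.

$247.04 thousand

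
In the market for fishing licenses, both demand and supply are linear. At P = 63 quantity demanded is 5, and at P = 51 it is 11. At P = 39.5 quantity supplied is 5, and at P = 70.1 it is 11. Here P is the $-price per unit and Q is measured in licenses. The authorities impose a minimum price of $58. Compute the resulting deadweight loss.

$2.33

Demand slope = (51 − 63)/(11 − 5) = −2, so P = 73 − 2Q.
Supply slope = (70.1 − 39.5)/(11 − 5) = 5.1, so P = 14 + 5.1Q.
Competitive equilibrium: 73 − 2Q = 14 + 5.1Q → Q* = 8.3099, P* = 56.3803.
At the floor P = 58, quantity demanded = (73 − 58)/2 = 7.5.
Sellers' marginal cost at Q' = 7.5: 14 + 5.1·7.5 = 52.25.
ΔQ = 8.3099 − 7.5 = 0.8099; wedge = 58 − 52.25 = 5.75.
Deadweight loss = ½ × 0.8099 × 5.75 = $2.33.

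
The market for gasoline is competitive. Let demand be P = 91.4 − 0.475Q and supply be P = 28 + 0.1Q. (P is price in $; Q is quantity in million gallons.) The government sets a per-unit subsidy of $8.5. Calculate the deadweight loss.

Competitive equilibrium: 91.4 − 0.475Q = 28 + 0.1Q → Q* = 110.2609, P* = 39.0261.
The subsidy lowers effective supply by 8.5: P = 19.5 + 0.1Q.
New quantity: 91.4 − 0.475Q = 19.5 + 0.1Q → Q' = 125.0435.
Overproduction ΔQ = 125.0435 − 110.2609 = 14.7826; wedge = subsidy = 8.5.
DWL = ½ × 14.7826 × 8.5 = $62.83 million.

$62.83 million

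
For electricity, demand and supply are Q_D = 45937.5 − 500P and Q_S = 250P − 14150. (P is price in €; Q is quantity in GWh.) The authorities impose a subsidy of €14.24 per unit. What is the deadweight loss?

€16898.13

In inverse form: demand P = 91.875 − 0.002Q, supply P = 56.6 + 0.004Q.
Competitive equilibrium: 91.875 − 0.002Q = 56.6 + 0.004Q → Q* = 5879.1667, P* = 80.1167.
The subsidy lowers effective supply by 14.24: P = 42.36 + 0.004Q.
New quantity: 91.875 − 0.002Q = 42.36 + 0.004Q → Q' = 8252.5.
Overproduction ΔQ = 8252.5 − 5879.1667 = 2373.3333; wedge = subsidy = 14.24.
The triangle = ½ × 2373.3333 × 14.24 = €16898.13.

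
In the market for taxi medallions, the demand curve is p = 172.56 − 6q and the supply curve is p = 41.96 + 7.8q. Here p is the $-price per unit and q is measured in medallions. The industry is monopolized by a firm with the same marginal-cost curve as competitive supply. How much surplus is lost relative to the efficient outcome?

Competitive equilibrium: 172.56 − 6q = 41.96 + 7.8q → q* = 9.4638, p* = 115.7774.
Marginal revenue: MR = 172.56 − 12q. Set MR = MC: 172.56 − 12q = 41.96 + 7.8q → q_m = 6.596.
Price p_m = 172.56 − 6·6.596 = 132.984; MC(q_m) = 41.96 + 7.8·6.596 = 93.4088.
Competitive q* = 9.4638, so Δq = 2.8678; wedge = 132.984 − 93.4088 = 39.5752.
Deadweight loss = ½ × 2.8678 × 39.5752 = $56.75.

$56.75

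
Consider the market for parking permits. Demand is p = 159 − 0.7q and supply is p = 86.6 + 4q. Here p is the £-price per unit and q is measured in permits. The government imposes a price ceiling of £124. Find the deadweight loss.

Competitive equilibrium: 159 − 0.7q = 86.6 + 4q → q* = 15.4043, p* = 148.217.
At the ceiling p = 124, quantity supplied = (124 − 86.6)/4 = 9.35.
Willingness to pay at q' = 9.35: 159 − 0.7·9.35 = 152.455.
Δq = 15.4043 − 9.35 = 6.0543; wedge = 152.455 − 124 = 28.455.
DWL = ½ × 6.0543 × 28.455 = £86.14.

£86.14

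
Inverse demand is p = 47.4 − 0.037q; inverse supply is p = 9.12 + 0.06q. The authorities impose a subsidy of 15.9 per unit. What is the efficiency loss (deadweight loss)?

Competitive equilibrium: 47.4 − 0.037q = 9.12 + 0.06q → q* = 394.6392, p* = 32.7984.
The subsidy lowers effective supply by 15.9: p = 0.06q − 6.78.
New quantity: 47.4 − 0.037q = 0.06q − 6.78 → q' = 558.5567.
Overproduction Δq = 558.5567 − 394.6392 = 163.9175; wedge = subsidy = 15.9.
The triangle = ½ × 163.9175 × 15.9 = 1303.14.

1303.14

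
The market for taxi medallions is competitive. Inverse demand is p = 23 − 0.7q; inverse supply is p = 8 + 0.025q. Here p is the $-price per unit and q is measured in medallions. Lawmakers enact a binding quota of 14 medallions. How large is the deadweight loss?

Competitive equilibrium: 23 − 0.7q = 8 + 0.025q → q* = 20.6897, p* = 8.5172.
At q = 14: demand price = 23 − 0.7·14 = 13.2; supply price = 8 + 0.025·14 = 8.35.
Δq = 20.6897 − 14 = 6.6897; wedge = 13.2 − 8.35 = 4.85.
DWL = ½ × 6.6897 × 4.85 = $16.22.

$16.22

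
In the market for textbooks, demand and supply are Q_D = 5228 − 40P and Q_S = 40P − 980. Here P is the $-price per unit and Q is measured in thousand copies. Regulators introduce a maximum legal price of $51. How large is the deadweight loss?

In inverse form: demand P = 130.7 − 0.025Q, supply P = 24.5 + 0.025Q.
Competitive equilibrium: 130.7 − 0.025Q = 24.5 + 0.025Q → Q* = 2124, P* = 77.6.
At the ceiling P = 51, quantity supplied = (51 − 24.5)/0.025 = 1060.
Willingness to pay at Q' = 1060: 130.7 − 0.025·1060 = 104.2.
ΔQ = 2124 − 1060 = 1064; wedge = 104.2 − 51 = 53.2.
Deadweight loss = ½ × 1064 × 53.2 = $28302.40 thousand.

$28302.40 thousand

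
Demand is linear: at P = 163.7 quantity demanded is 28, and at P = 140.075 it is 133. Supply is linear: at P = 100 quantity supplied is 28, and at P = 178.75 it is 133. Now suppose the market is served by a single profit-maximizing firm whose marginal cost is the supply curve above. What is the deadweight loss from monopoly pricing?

149.30

Demand slope = (140.075 − 163.7)/(133 − 28) = −0.225, so P = 170 − 0.225Q.
Supply slope = (178.75 − 100)/(133 − 28) = 0.75, so P = 79 + 0.75Q.
Competitive equilibrium: 170 − 0.225Q = 79 + 0.75Q → Q* = 93.3333, P* = 149.
Marginal revenue: MR = 170 − 0.45Q. Set MR = MC: 170 − 0.45Q = 79 + 0.75Q → Q_m = 75.8333.
Price P_m = 170 − 0.225·75.8333 = 152.9375; MC(Q_m) = 79 + 0.75·75.8333 = 135.875.
Competitive Q* = 93.3333, so ΔQ = 17.5; wedge = 152.9375 − 135.875 = 17.0625.
DWL = ½ × 17.5 × 17.0625 = 149.30.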